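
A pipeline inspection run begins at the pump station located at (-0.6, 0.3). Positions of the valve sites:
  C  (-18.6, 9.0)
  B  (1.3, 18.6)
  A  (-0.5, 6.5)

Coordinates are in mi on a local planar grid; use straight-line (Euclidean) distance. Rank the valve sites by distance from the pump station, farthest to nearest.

Computing each straight-line distance from (-0.6, 0.3):
C (-18.6, 9.0): 20.0 mi
B (1.3, 18.6): 18.4 mi
A (-0.5, 6.5): 6.2 mi

C, B, A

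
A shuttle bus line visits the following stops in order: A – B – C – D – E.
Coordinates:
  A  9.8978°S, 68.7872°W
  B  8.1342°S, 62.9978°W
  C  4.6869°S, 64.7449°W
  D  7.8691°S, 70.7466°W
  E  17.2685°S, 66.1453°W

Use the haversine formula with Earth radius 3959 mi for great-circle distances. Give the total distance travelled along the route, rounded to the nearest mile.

Leg distances:
A→B: 413.4 mi  (cumulative 413.4 mi)
B→C: 266.7 mi  (cumulative 680.1 mi)
C→D: 467.1 mi  (cumulative 1147.3 mi)
D→E: 719.6 mi  (cumulative 1866.9 mi)
Total route length ≈ 1867 mi.

1867 mi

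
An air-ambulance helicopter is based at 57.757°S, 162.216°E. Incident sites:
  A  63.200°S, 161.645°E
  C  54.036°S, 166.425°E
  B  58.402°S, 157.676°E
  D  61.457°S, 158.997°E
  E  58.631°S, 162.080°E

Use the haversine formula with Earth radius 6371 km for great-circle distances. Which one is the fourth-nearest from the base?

C

Distances from the base (57.757°S, 162.216°E):
E: 97.5 km
B: 276.3 km
D: 449.4 km
C: 489.7 km
A: 606.0 km
The fourth-nearest is C at 489.7 km.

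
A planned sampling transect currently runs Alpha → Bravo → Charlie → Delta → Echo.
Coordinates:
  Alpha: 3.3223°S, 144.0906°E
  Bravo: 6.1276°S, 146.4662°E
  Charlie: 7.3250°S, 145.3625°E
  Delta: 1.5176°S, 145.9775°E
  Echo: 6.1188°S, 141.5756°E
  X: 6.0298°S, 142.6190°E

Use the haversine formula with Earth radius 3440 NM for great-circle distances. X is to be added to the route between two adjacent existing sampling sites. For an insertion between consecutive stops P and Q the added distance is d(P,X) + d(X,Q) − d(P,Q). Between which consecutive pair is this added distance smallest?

between Delta and Echo

Added distance for inserting X between each consecutive pair:
Alpha–Bravo: 194.2 NM
Bravo–Charlie: 313.4 NM
Charlie–Delta: 168.0 NM
Delta–Echo: 18.1 NM
Smallest added distance is 18.1 NM, inserting between Delta and Echo.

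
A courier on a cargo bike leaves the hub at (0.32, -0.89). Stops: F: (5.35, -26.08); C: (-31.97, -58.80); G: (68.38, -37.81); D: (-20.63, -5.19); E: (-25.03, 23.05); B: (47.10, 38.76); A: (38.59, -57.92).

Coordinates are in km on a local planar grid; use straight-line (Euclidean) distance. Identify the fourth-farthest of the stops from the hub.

B

Distance to each, sorted:
G: 77.4 km
A: 68.7 km
C: 66.3 km
B: 61.3 km
E: 34.9 km
F: 25.7 km
D: 21.4 km
The fourth-farthest is B at 61.3 km.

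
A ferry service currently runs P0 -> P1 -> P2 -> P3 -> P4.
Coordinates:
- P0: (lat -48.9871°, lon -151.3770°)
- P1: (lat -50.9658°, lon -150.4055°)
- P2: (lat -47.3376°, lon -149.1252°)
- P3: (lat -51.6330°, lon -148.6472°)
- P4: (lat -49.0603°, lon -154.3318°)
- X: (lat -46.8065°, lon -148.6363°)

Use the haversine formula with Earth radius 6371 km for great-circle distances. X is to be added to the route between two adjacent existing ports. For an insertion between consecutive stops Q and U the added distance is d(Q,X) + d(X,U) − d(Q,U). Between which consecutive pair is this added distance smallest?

between P2 and P3

Added distance for inserting X between each consecutive pair:
P0–P1: 566.5 km
P1–P2: 135.9 km
P2–P3: 127.5 km
P3–P4: 535.0 km
Smallest added distance is 127.5 km, inserting between P2 and P3.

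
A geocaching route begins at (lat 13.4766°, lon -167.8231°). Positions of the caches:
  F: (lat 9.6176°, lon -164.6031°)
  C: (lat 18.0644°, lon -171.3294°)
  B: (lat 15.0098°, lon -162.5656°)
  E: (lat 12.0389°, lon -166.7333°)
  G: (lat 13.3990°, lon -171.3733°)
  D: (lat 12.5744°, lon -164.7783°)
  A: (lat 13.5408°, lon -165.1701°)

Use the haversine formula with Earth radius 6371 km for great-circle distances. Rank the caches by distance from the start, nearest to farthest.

E, A, D, G, F, B, C

Distances from the start:
E (lat 12.0389°, lon -166.7333°): 198.8 km
A (lat 13.5408°, lon -165.1701°): 286.9 km
D (lat 12.5744°, lon -164.7783°): 344.8 km
G (lat 13.3990°, lon -171.3733°): 384.1 km
F (lat 9.6176°, lon -164.6031°): 554.2 km
B (lat 15.0098°, lon -162.5656°): 591.7 km
C (lat 18.0644°, lon -171.3294°): 633.2 km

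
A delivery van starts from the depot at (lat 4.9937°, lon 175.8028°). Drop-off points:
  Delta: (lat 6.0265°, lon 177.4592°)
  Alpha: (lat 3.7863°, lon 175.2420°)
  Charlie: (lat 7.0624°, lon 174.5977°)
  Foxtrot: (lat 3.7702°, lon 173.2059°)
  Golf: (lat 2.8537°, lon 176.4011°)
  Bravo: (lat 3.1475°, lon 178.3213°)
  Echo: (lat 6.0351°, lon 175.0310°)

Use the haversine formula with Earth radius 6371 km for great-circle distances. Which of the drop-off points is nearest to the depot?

Distances from the depot ((lat 4.9937°, lon 175.8028°)):
Echo: 143.9 km
Alpha: 148.0 km
Delta: 216.3 km
Golf: 247.0 km
Charlie: 265.8 km
Foxtrot: 318.4 km
Bravo: 346.6 km
The nearest is Echo at 143.9 km.

Echo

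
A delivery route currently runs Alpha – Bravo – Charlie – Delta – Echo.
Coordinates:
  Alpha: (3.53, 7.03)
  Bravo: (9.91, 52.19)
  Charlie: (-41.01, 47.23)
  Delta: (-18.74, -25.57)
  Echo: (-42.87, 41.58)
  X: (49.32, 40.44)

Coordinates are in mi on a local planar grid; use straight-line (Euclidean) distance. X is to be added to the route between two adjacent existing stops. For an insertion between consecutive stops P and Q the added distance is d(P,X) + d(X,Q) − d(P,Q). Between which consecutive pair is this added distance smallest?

Added distance for inserting X between each consecutive pair:
Alpha–Bravo: 52.2 mi
Bravo–Charlie: 80.5 mi
Charlie–Delta: 109.3 mi
Delta–Echo: 115.7 mi
Smallest added distance is 52.2 mi, inserting between Alpha and Bravo.

between Alpha and Bravo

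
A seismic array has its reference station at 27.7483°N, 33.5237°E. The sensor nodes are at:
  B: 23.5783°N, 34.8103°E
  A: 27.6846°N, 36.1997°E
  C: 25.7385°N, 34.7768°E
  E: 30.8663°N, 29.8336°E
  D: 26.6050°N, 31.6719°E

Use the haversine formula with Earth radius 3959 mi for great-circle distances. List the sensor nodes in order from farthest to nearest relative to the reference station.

Distance from the reference station at 27.7483°N, 33.5237°E to each:
E 30.8663°N, 29.8336°E: 309.6 mi
B 23.5783°N, 34.8103°E: 299.1 mi
A 27.6846°N, 36.1997°E: 163.7 mi
C 25.7385°N, 34.7768°E: 158.9 mi
D 26.6050°N, 31.6719°E: 138.6 mi

E, B, A, C, D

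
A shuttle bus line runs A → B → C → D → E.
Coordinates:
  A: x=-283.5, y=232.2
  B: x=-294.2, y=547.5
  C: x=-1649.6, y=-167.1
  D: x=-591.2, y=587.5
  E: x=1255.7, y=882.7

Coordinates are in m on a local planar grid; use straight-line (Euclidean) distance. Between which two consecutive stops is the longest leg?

D–E

Leg distances:
A→B: 315.5 m
B→C: 1532.2 m
C→D: 1299.9 m
D→E: 1870.3 m
The longest leg is D–E at 1870.3 m.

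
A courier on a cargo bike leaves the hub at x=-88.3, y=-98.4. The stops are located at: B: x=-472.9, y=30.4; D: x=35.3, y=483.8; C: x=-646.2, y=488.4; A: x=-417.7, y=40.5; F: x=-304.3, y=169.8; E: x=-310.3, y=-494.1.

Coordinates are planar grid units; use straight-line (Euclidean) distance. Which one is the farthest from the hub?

Distance to each, sorted:
C: 809.7
D: 595.2
E: 453.7
B: 405.6
A: 357.5
F: 344.4
The farthest is C at 809.7.

C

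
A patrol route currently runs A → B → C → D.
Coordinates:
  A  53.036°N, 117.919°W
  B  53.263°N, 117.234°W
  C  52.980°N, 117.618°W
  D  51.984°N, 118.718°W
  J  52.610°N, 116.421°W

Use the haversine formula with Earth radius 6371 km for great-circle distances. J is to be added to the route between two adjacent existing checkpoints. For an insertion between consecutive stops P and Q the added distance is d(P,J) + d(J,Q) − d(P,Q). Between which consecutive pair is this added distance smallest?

Added distance for inserting J between each consecutive pair:
A–B: 149.8 km
B–C: 140.6 km
C–D: 127.9 km
Smallest added distance is 127.9 km, inserting between C and D.

between C and D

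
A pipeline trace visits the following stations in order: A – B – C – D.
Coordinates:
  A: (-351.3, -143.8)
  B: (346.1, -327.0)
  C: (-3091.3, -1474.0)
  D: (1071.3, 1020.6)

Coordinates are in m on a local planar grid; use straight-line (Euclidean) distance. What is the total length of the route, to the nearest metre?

9198 m

Leg distances:
A→B: 721.1 m  (cumulative 721.1 m)
B→C: 3623.7 m  (cumulative 4344.8 m)
C→D: 4852.9 m  (cumulative 9197.6 m)
Total route length ≈ 9198 m.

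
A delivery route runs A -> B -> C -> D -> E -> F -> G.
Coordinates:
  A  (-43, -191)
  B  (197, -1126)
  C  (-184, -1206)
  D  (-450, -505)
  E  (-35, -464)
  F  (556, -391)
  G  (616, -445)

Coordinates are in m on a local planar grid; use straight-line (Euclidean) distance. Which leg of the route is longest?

Leg distances:
A→B: 965.3 m
B→C: 389.3 m
C→D: 749.8 m
D→E: 417.0 m
E→F: 595.5 m
F→G: 80.7 m
The longest leg is A–B at 965.3 m.

A–B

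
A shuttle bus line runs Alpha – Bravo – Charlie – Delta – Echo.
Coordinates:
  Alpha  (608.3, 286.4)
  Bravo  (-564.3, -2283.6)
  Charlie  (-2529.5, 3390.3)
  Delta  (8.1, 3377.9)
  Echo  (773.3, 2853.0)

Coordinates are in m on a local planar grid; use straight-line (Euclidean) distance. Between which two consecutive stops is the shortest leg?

Delta–Echo

Leg distances:
Alpha→Bravo: 2824.9 m
Bravo→Charlie: 6004.6 m
Charlie→Delta: 2537.6 m
Delta→Echo: 927.9 m
The shortest leg is Delta–Echo at 927.9 m.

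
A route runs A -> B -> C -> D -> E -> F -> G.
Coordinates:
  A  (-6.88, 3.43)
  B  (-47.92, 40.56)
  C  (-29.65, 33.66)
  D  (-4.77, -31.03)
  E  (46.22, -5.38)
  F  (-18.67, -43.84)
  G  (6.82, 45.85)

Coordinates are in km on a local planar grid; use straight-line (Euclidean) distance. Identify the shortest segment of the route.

B–C

Leg distances:
A→B: 55.3 km
B→C: 19.5 km
C→D: 69.3 km
D→E: 57.1 km
E→F: 75.4 km
F→G: 93.2 km
The shortest leg is B–C at 19.5 km.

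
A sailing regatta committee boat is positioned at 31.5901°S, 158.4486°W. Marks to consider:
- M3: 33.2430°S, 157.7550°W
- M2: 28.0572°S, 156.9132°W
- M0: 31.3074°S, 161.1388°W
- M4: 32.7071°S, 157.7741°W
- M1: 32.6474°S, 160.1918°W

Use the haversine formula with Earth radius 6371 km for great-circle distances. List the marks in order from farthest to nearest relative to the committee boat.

M2, M0, M1, M3, M4

Computing each great-circle distance from 31.5901°S, 158.4486°W:
M2 28.0572°S, 156.9132°W: 419.8 km
M0 31.3074°S, 161.1388°W: 257.1 km
M1 32.6474°S, 160.1918°W: 201.9 km
M3 33.2430°S, 157.7550°W: 195.0 km
M4 32.7071°S, 157.7741°W: 139.5 km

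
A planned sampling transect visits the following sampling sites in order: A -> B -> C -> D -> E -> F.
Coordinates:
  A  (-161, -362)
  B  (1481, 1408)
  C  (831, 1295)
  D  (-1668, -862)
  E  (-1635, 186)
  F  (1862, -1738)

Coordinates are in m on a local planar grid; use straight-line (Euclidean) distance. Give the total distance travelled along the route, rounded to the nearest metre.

Leg distances:
A→B: 2414.3 m  (cumulative 2414.3 m)
B→C: 659.7 m  (cumulative 3074.1 m)
C→D: 3301.2 m  (cumulative 6375.3 m)
D→E: 1048.5 m  (cumulative 7423.8 m)
E→F: 3991.3 m  (cumulative 11415.1 m)
Total route length ≈ 11415 m.

11415 m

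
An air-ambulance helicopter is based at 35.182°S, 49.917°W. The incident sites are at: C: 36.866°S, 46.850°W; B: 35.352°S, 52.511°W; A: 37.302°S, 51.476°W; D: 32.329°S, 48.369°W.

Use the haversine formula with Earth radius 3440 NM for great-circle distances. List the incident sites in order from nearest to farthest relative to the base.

Computing each great-circle distance from 35.182°S, 49.917°W:
B 35.352°S, 52.511°W: 127.6 NM
A 37.302°S, 51.476°W: 148.0 NM
C 36.866°S, 46.850°W: 180.0 NM
D 32.329°S, 48.369°W: 187.9 NM

B, A, C, D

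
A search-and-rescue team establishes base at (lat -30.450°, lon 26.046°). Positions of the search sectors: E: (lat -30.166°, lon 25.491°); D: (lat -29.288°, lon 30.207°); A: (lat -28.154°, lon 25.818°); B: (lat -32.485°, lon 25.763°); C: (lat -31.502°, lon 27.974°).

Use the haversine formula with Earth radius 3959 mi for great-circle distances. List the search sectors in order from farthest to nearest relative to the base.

D, A, B, C, E

Computing each great-circle distance from (lat -30.450°, lon 26.046°):
D (lat -29.288°, lon 30.207°): 261.9 mi
A (lat -28.154°, lon 25.818°): 159.2 mi
B (lat -32.485°, lon 25.763°): 141.6 mi
C (lat -31.502°, lon 27.974°): 135.4 mi
E (lat -30.166°, lon 25.491°): 38.5 mi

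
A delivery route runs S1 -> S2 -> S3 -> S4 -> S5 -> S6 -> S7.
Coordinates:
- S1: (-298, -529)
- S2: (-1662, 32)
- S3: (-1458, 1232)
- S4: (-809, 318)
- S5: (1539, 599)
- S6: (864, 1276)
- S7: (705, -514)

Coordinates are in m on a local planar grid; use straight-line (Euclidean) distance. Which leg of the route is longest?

Leg distances:
S1→S2: 1474.9 m
S2→S3: 1217.2 m
S3→S4: 1121.0 m
S4→S5: 2364.8 m
S5→S6: 956.0 m
S6→S7: 1797.0 m
The longest leg is S4–S5 at 2364.8 m.

S4–S5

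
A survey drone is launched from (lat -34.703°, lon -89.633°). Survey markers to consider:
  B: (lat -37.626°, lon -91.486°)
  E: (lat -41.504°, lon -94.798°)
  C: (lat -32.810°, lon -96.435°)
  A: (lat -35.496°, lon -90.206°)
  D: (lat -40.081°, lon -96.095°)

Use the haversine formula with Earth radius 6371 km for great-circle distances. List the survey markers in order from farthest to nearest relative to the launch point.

Computing each great-circle distance from (lat -34.703°, lon -89.633°):
E (lat -41.504°, lon -94.798°): 880.6 km
D (lat -40.081°, lon -96.095°): 826.3 km
C (lat -32.810°, lon -96.435°): 663.0 km
B (lat -37.626°, lon -91.486°): 365.1 km
A (lat -35.496°, lon -90.206°): 102.4 km

E, D, C, B, A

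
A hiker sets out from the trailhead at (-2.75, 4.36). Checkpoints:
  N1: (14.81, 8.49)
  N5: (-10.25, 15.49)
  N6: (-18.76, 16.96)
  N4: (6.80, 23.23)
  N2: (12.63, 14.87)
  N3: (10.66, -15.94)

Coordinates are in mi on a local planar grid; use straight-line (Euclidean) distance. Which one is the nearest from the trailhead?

Distance to each, sorted:
N5: 13.4 mi
N1: 18.0 mi
N2: 18.6 mi
N6: 20.4 mi
N4: 21.1 mi
N3: 24.3 mi
The nearest is N5 at 13.4 mi.

N5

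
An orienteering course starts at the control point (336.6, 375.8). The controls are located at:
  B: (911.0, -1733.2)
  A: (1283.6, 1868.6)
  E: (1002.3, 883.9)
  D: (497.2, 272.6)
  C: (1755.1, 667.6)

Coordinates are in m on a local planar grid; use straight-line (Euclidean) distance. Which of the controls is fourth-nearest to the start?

Distances from the start ((336.6, 375.8)):
D: 190.9 m
E: 837.4 m
C: 1448.2 m
A: 1767.8 m
B: 2185.8 m
The fourth-nearest is A at 1767.8 m.

A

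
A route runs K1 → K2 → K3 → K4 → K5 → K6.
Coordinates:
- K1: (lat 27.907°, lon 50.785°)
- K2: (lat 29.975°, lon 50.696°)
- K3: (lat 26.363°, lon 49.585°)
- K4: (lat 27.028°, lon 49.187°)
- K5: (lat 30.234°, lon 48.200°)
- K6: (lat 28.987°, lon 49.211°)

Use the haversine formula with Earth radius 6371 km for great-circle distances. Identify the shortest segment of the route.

Leg distances:
K1→K2: 230.1 km
K2→K3: 416.1 km
K3→K4: 83.9 km
K4→K5: 369.3 km
K5→K6: 169.6 km
The shortest leg is K3–K4 at 83.9 km.

K3–K4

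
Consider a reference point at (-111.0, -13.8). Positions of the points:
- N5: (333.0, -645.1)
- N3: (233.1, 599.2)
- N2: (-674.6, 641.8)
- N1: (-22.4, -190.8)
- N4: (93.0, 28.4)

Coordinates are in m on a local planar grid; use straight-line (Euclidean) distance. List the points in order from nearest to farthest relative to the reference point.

N1, N4, N3, N5, N2

Distance from the reference point at (-111.0, -13.8) to each:
N1 (-22.4, -190.8): 197.9 m
N4 (93.0, 28.4): 208.3 m
N3 (233.1, 599.2): 703.0 m
N5 (333.0, -645.1): 771.8 m
N2 (-674.6, 641.8): 864.6 m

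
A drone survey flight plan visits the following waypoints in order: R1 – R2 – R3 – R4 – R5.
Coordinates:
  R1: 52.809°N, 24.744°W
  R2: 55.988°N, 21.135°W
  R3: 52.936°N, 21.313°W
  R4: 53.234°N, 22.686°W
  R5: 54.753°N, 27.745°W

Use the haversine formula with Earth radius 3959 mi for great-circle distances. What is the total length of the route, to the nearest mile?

Leg distances:
R1→R2: 263.2 mi  (cumulative 263.2 mi)
R2→R3: 211.0 mi  (cumulative 474.2 mi)
R3→R4: 60.6 mi  (cumulative 534.8 mi)
R4→R5: 230.7 mi  (cumulative 765.5 mi)
Total route length ≈ 765 mi.

765 mi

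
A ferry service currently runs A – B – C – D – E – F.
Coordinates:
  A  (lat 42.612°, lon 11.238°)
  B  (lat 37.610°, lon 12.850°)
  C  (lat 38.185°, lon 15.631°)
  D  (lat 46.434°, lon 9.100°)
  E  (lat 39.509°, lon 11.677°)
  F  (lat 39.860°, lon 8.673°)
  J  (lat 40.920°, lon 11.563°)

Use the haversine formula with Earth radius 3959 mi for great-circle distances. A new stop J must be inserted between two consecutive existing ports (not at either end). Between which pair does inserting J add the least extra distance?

between A and B

Added distance for inserting J between each consecutive pair:
A–B: 1.0 mi
B–C: 369.6 mi
C–D: 27.9 mi
D–E: 2.2 mi
E–F: 104.9 mi
Smallest added distance is 1.0 mi, inserting between A and B.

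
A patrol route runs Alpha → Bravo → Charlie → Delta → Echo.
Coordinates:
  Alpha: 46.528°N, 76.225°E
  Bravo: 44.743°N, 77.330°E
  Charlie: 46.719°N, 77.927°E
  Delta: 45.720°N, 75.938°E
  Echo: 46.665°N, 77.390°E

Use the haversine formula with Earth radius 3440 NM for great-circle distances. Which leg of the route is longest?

Bravo–Charlie

Leg distances:
Alpha→Bravo: 116.8 NM
Bravo→Charlie: 121.2 NM
Charlie→Delta: 102.1 NM
Delta→Echo: 82.8 NM
The longest leg is Bravo–Charlie at 121.2 NM.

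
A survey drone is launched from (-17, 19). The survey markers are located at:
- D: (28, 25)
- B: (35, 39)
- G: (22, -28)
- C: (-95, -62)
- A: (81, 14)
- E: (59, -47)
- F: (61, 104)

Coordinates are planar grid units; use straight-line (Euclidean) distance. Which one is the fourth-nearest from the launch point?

A

Distance to each, sorted:
D: 45.4
B: 55.7
G: 61.1
A: 98.1
E: 100.7
C: 112.4
F: 115.4
The fourth-nearest is A at 98.1.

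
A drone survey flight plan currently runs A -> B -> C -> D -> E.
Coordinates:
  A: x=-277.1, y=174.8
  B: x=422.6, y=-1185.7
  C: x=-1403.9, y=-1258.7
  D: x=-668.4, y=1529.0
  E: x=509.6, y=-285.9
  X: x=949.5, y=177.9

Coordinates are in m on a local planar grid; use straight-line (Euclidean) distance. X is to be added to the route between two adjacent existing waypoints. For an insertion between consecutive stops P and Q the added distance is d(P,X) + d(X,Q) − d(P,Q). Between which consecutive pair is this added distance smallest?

Added distance for inserting X between each consecutive pair:
A–B: 1158.6 m
B–C: 2391.1 m
C–D: 1982.0 m
D–E: 583.4 m
Smallest added distance is 583.4 m, inserting between D and E.

between D and E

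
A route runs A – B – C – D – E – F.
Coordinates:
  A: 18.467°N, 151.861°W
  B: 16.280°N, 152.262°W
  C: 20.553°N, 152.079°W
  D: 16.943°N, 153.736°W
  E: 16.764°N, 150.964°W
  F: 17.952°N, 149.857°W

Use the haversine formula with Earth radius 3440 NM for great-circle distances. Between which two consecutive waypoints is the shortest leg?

Leg distances:
A→B: 133.3 NM
B→C: 256.8 NM
C→D: 236.3 NM
D→E: 159.6 NM
E→F: 95.5 NM
The shortest leg is E–F at 95.5 NM.

E–F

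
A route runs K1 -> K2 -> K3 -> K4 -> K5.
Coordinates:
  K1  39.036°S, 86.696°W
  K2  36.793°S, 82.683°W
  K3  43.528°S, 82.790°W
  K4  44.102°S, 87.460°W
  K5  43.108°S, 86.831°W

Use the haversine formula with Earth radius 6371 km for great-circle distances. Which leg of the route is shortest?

Leg distances:
K1→K2: 431.4 km
K2→K3: 749.0 km
K3→K4: 380.0 km
K4→K5: 121.6 km
The shortest leg is K4–K5 at 121.6 km.

K4–K5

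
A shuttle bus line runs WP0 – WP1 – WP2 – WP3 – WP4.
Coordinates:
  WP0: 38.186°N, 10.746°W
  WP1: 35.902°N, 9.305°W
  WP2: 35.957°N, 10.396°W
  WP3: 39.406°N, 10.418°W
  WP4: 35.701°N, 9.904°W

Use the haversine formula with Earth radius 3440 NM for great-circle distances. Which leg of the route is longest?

Leg distances:
WP0→WP1: 153.5 NM
WP1→WP2: 53.1 NM
WP2→WP3: 207.1 NM
WP3→WP4: 223.8 NM
The longest leg is WP3–WP4 at 223.8 NM.

WP3–WP4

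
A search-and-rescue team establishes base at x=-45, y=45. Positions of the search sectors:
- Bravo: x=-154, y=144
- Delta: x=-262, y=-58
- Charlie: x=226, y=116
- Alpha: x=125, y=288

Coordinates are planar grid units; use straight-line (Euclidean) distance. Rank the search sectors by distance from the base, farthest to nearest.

Alpha, Charlie, Delta, Bravo

Distance from the base at x=-45, y=45 to each:
Alpha x=125, y=288: 296.6
Charlie x=226, y=116: 280.1
Delta x=-262, y=-58: 240.2
Bravo x=-154, y=144: 147.2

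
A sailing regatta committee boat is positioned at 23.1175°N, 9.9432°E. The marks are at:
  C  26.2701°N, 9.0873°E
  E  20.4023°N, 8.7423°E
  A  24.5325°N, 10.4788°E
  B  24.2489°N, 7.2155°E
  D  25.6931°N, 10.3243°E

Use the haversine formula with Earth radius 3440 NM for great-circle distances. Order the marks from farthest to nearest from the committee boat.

Distances from the committee boat:
C 26.2701°N, 9.0873°E: 195.0 NM
E 20.4023°N, 8.7423°E: 176.2 NM
B 24.2489°N, 7.2155°E: 164.6 NM
D 25.6931°N, 10.3243°E: 156.0 NM
A 24.5325°N, 10.4788°E: 89.9 NM

C, E, B, D, A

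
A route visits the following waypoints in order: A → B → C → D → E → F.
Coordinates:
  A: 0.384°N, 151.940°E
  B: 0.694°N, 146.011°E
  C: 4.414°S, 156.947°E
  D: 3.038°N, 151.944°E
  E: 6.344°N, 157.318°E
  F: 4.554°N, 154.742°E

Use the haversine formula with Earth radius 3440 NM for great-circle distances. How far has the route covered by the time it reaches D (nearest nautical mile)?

1619 NM

Leg distances:
A→B: 356.4 NM  (cumulative 356.4 NM)
B→C: 724.2 NM  (cumulative 1080.6 NM)
C→D: 538.8 NM  (cumulative 1619.4 NM)
Cumulative distance at D ≈ 1619 NM.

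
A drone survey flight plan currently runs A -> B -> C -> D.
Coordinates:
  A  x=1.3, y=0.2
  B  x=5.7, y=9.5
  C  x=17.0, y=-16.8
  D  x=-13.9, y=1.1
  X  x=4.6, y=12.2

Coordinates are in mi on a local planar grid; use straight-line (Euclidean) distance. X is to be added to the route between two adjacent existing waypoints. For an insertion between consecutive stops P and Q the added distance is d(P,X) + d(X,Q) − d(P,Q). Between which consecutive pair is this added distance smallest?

Added distance for inserting X between each consecutive pair:
A–B: 5.1 mi
B–C: 5.8 mi
C–D: 17.4 mi
Smallest added distance is 5.1 mi, inserting between A and B.

between A and B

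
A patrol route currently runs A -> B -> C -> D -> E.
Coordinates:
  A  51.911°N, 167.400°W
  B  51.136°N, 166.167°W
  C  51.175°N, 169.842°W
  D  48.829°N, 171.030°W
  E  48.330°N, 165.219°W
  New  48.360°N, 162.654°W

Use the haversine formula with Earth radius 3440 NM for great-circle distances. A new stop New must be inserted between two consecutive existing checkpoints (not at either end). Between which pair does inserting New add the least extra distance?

between D and E

Added distance for inserting New between each consecutive pair:
A–B: 430.4 NM
B–C: 402.6 NM
C–D: 511.3 NM
D–E: 203.3 NM
Smallest added distance is 203.3 NM, inserting between D and E.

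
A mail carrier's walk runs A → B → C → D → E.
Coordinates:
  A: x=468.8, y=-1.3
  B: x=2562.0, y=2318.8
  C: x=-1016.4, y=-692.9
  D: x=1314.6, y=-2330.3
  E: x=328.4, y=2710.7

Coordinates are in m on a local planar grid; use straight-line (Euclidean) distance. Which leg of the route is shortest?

C–D

Leg distances:
A→B: 3124.8 m
B→C: 4677.1 m
C→D: 2848.6 m
D→E: 5136.6 m
The shortest leg is C–D at 2848.6 m.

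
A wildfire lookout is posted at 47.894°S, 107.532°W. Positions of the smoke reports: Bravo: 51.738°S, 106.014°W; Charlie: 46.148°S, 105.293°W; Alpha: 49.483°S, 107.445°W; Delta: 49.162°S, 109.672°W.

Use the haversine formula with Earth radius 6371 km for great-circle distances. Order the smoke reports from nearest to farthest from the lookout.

Computing each great-circle distance from 47.894°S, 107.532°W:
Alpha 49.483°S, 107.445°W: 176.8 km
Delta 49.162°S, 109.672°W: 211.4 km
Charlie 46.148°S, 105.293°W: 257.9 km
Bravo 51.738°S, 106.014°W: 441.1 km

Alpha, Delta, Charlie, Bravo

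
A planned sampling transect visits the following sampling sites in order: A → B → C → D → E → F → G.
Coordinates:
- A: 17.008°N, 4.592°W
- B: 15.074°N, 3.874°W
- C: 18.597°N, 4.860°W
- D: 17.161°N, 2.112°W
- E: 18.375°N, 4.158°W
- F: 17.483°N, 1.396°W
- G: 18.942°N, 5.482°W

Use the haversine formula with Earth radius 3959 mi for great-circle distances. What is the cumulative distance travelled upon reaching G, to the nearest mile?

Leg distances:
A→B: 141.9 mi  (cumulative 141.9 mi)
B→C: 252.0 mi  (cumulative 393.9 mi)
C→D: 206.2 mi  (cumulative 600.0 mi)
D→E: 158.6 mi  (cumulative 758.7 mi)
E→F: 191.8 mi  (cumulative 950.4 mi)
F→G: 286.5 mi  (cumulative 1236.9 mi)
Cumulative distance at G ≈ 1237 mi.

1237 mi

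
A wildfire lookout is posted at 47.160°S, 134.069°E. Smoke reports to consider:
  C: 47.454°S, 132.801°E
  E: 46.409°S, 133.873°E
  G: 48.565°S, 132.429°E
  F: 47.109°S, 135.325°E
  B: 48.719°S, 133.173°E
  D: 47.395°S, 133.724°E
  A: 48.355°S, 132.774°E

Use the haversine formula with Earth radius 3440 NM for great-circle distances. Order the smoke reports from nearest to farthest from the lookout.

Computing each great-circle distance from 47.160°S, 134.069°E:
D 47.395°S, 133.724°E: 19.9 NM
E 46.409°S, 133.873°E: 45.8 NM
F 47.109°S, 135.325°E: 51.4 NM
C 47.454°S, 132.801°E: 54.6 NM
A 48.355°S, 132.774°E: 88.8 NM
B 48.719°S, 133.173°E: 100.3 NM
G 48.565°S, 132.429°E: 107.1 NM

D, E, F, C, A, B, G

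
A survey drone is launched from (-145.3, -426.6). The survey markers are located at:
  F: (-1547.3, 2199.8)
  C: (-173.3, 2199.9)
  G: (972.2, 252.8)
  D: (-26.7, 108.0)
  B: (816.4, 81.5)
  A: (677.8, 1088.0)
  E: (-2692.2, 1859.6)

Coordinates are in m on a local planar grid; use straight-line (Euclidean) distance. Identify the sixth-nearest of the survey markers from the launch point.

F

Distances from the launch point ((-145.3, -426.6)):
D: 547.6 m
B: 1087.7 m
G: 1307.8 m
A: 1723.8 m
C: 2626.6 m
F: 2977.2 m
E: 3422.5 m
The sixth-nearest is F at 2977.2 m.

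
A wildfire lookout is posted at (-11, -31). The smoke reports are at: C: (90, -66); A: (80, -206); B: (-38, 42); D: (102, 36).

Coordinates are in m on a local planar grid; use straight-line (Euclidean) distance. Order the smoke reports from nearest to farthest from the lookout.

Distance from the lookout at (-11, -31) to each:
B (-38, 42): 77.8 m
C (90, -66): 106.9 m
D (102, 36): 131.4 m
A (80, -206): 197.2 m

B, C, D, A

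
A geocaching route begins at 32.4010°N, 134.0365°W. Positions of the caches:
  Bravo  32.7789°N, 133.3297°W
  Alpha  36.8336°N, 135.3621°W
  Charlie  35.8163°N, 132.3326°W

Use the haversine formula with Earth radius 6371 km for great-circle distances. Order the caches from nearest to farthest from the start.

Distances from the start:
Bravo 32.7789°N, 133.3297°W: 78.4 km
Charlie 35.8163°N, 132.3326°W: 410.9 km
Alpha 36.8336°N, 135.3621°W: 507.6 km

Bravo, Charlie, Alpha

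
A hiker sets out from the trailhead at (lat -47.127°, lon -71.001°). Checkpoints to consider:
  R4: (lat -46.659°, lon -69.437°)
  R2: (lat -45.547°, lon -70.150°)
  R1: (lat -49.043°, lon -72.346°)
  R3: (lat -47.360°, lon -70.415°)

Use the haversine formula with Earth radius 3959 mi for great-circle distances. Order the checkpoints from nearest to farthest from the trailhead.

R3, R4, R2, R1

Distances from the trailhead:
R3 (lat -47.360°, lon -70.415°): 31.9 mi
R4 (lat -46.659°, lon -69.437°): 80.6 mi
R2 (lat -45.547°, lon -70.150°): 116.5 mi
R1 (lat -49.043°, lon -72.346°): 146.2 mi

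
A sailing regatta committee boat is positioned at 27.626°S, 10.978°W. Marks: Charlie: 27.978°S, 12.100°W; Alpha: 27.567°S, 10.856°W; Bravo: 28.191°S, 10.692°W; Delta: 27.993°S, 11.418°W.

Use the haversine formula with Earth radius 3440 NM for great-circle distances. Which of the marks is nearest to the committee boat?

Alpha

Distances from the committee boat (27.626°S, 10.978°W):
Alpha: 7.4 NM
Delta: 32.1 NM
Bravo: 37.2 NM
Charlie: 63.2 NM
The nearest is Alpha at 7.4 NM.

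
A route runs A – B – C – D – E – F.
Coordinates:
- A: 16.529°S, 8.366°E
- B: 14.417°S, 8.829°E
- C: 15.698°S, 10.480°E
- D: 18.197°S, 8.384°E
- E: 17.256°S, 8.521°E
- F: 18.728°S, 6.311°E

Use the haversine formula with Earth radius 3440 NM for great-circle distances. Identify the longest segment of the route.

Leg distances:
A→B: 129.6 NM
B→C: 122.8 NM
C→D: 192.4 NM
D→E: 57.0 NM
E→F: 154.1 NM
The longest leg is C–D at 192.4 NM.

C–D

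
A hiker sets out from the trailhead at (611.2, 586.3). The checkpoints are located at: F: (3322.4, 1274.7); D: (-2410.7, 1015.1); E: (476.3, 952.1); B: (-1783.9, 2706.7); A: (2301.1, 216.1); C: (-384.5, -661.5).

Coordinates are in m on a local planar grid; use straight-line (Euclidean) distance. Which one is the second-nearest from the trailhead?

C

Distances from the trailhead ((611.2, 586.3)):
E: 389.9 m
C: 1596.4 m
A: 1730.0 m
F: 2797.2 m
D: 3052.2 m
B: 3198.8 m
The second-nearest is C at 1596.4 m.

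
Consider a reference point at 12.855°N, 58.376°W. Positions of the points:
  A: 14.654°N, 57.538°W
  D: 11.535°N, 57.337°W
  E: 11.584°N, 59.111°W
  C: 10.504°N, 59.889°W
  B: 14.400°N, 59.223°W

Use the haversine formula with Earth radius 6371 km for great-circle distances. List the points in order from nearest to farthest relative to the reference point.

Computing each great-circle distance from 12.855°N, 58.376°W:
E 11.584°N, 59.111°W: 162.3 km
D 11.535°N, 57.337°W: 185.2 km
B 14.400°N, 59.223°W: 194.7 km
A 14.654°N, 57.538°W: 219.6 km
C 10.504°N, 59.889°W: 309.0 km

E, D, B, A, C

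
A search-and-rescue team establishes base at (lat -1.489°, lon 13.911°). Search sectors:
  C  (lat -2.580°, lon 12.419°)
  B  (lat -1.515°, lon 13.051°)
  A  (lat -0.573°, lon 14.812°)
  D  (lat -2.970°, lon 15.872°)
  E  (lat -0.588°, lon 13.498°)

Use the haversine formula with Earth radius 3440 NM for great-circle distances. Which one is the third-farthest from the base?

Distances from the base ((lat -1.489°, lon 13.911°)):
D: 147.5 NM
C: 110.9 NM
A: 77.1 NM
E: 59.5 NM
B: 51.6 NM
The third-farthest is A at 77.1 NM.

A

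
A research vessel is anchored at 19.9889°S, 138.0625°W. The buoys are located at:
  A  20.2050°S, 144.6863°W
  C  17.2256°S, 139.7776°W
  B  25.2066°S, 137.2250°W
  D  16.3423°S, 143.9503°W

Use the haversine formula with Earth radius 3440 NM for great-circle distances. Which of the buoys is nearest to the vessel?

C

Distance to each, sorted:
C: 192.5 NM
B: 316.7 NM
A: 373.7 NM
D: 400.9 NM
The nearest is C at 192.5 NM.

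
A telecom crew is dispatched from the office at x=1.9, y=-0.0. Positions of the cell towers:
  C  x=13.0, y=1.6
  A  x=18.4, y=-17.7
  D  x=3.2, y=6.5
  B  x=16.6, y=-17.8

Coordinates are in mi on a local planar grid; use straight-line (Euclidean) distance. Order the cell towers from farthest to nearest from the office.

Computing each straight-line distance from x=1.9, y=-0.0:
A x=18.4, y=-17.7: 24.2 mi
B x=16.6, y=-17.8: 23.1 mi
C x=13.0, y=1.6: 11.2 mi
D x=3.2, y=6.5: 6.6 mi

A, B, C, D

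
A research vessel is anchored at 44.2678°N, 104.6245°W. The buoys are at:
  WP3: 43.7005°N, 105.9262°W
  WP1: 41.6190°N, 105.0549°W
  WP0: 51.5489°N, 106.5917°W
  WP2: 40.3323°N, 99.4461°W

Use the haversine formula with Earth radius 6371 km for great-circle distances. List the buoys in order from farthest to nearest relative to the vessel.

WP0, WP2, WP1, WP3

Computing each great-circle distance from 44.2678°N, 104.6245°W:
WP0 51.5489°N, 106.5917°W: 822.7 km
WP2 40.3323°N, 99.4461°W: 610.4 km
WP1 41.6190°N, 105.0549°W: 296.6 km
WP3 43.7005°N, 105.9262°W: 121.8 km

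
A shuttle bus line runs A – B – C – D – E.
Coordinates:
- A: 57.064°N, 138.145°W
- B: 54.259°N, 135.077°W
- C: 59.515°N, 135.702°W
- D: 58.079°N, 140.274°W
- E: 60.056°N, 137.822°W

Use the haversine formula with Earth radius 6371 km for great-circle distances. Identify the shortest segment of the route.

Leg distances:
A→B: 366.4 km
B→C: 585.7 km
C→D: 307.9 km
D→E: 260.7 km
The shortest leg is D–E at 260.7 km.

D–E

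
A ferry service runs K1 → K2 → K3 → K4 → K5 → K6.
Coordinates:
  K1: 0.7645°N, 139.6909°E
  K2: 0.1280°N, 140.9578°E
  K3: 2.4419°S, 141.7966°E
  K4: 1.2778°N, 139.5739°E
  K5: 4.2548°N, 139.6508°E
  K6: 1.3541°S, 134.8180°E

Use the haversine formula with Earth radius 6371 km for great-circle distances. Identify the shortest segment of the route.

Leg distances:
K1→K2: 157.6 km
K2→K3: 300.6 km
K3→K4: 481.8 km
K4→K5: 331.1 km
K5→K6: 823.0 km
The shortest leg is K1–K2 at 157.6 km.

K1–K2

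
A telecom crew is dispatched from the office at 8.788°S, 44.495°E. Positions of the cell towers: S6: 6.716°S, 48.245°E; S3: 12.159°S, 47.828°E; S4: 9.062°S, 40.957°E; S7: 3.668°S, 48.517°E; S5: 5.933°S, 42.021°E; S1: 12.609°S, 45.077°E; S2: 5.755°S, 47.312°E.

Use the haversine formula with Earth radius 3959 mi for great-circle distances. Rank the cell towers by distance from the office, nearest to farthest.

Distances from the office:
S4 9.062°S, 40.957°E: 242.2 mi
S5 5.933°S, 42.021°E: 260.1 mi
S1 12.609°S, 45.077°E: 267.0 mi
S2 5.755°S, 47.312°E: 284.9 mi
S6 6.716°S, 48.245°E: 294.0 mi
S3 12.159°S, 47.828°E: 324.8 mi
S7 3.668°S, 48.517°E: 448.8 mi

S4, S5, S1, S2, S6, S3, S7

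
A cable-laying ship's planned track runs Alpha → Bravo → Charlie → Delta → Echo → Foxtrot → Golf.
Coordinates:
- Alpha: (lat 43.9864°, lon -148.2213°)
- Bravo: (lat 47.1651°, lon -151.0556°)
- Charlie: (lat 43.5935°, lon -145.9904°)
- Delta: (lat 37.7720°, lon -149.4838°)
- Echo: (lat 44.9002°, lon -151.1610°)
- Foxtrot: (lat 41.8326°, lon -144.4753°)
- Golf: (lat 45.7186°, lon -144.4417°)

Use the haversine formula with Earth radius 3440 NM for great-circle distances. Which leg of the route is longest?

Leg distances:
Alpha→Bravo: 224.9 NM
Bravo→Charlie: 302.6 NM
Charlie→Delta: 383.9 NM
Delta→Echo: 434.6 NM
Echo→Foxtrot: 344.9 NM
Foxtrot→Golf: 233.3 NM
The longest leg is Delta–Echo at 434.6 NM.

Delta–Echo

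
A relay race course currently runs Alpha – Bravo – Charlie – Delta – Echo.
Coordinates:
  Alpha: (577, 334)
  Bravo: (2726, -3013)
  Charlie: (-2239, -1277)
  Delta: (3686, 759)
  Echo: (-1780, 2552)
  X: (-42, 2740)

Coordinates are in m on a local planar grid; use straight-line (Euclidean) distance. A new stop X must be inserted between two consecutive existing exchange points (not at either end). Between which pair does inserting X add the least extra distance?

Added distance for inserting X between each consecutive pair:
Alpha–Bravo: 4891.1 m
Bravo–Charlie: 5703.1 m
Charlie–Delta: 2535.1 m
Delta–Echo: 217.2 m
Smallest added distance is 217.2 m, inserting between Delta and Echo.

between Delta and Echo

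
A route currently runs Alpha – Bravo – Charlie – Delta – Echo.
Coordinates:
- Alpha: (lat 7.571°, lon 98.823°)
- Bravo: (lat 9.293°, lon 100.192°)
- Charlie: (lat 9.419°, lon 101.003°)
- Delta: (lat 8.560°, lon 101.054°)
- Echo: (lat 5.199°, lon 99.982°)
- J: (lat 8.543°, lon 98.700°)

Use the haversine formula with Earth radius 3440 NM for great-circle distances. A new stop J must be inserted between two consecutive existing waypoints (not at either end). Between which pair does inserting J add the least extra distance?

Added distance for inserting J between each consecutive pair:
Alpha–Bravo: 26.6 NM
Bravo–Charlie: 197.0 NM
Charlie–Delta: 234.5 NM
Delta–Echo: 142.9 NM
Smallest added distance is 26.6 NM, inserting between Alpha and Bravo.

between Alpha and Bravo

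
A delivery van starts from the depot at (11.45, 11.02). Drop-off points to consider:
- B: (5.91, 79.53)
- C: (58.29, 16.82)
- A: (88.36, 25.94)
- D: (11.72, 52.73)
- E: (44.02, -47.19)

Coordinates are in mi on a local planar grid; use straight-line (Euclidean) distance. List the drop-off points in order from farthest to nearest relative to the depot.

A, B, E, C, D

Computing each straight-line distance from (11.45, 11.02):
A (88.36, 25.94): 78.3 mi
B (5.91, 79.53): 68.7 mi
E (44.02, -47.19): 66.7 mi
C (58.29, 16.82): 47.2 mi
D (11.72, 52.73): 41.7 mi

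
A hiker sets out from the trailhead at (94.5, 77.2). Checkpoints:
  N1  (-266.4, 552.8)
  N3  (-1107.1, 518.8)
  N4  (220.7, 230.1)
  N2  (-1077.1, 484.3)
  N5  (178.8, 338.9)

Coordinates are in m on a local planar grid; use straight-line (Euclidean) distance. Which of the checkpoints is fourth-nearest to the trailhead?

N2

Distances from the trailhead ((94.5, 77.2)):
N4: 198.3 m
N5: 274.9 m
N1: 597.0 m
N2: 1240.3 m
N3: 1280.2 m
The fourth-nearest is N2 at 1240.3 m.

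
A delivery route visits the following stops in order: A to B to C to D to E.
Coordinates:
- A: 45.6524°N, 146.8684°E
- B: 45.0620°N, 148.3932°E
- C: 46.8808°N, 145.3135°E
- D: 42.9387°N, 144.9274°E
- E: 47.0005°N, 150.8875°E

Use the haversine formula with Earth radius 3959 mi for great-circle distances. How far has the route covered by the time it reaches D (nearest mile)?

552 mi

Leg distances:
A→B: 84.5 mi  (cumulative 84.5 mi)
B→C: 194.1 mi  (cumulative 278.6 mi)
C→D: 273.0 mi  (cumulative 551.6 mi)
Cumulative distance at D ≈ 552 mi.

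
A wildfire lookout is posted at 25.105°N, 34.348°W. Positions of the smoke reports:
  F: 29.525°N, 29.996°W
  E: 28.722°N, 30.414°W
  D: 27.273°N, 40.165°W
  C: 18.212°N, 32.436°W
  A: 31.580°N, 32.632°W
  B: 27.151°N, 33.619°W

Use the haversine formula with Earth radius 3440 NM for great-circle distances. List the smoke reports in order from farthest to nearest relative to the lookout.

C, A, F, D, E, B

Distances from the lookout:
C 18.212°N, 32.436°W: 427.4 NM
A 31.580°N, 32.632°W: 399.2 NM
F 29.525°N, 29.996°W: 352.5 NM
D 27.273°N, 40.165°W: 339.3 NM
E 28.722°N, 30.414°W: 302.5 NM
B 27.151°N, 33.619°W: 129.0 NM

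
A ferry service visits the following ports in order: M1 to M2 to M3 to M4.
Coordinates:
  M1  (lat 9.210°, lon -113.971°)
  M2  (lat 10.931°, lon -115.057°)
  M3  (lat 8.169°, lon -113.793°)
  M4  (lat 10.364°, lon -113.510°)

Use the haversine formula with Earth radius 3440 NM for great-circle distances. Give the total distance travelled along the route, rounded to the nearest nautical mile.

436 NM

Leg distances:
M1→M2: 121.6 NM  (cumulative 121.6 NM)
M2→M3: 181.9 NM  (cumulative 303.6 NM)
M3→M4: 132.8 NM  (cumulative 436.4 NM)
Total route length ≈ 436 NM.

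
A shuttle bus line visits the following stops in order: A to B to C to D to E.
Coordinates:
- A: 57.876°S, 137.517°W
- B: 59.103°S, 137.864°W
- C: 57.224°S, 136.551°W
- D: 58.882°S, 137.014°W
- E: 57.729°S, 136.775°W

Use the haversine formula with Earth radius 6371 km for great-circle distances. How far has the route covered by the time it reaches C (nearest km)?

Leg distances:
A→B: 137.9 km  (cumulative 137.9 km)
B→C: 222.7 km  (cumulative 360.6 km)
Cumulative distance at C ≈ 361 km.

361 km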